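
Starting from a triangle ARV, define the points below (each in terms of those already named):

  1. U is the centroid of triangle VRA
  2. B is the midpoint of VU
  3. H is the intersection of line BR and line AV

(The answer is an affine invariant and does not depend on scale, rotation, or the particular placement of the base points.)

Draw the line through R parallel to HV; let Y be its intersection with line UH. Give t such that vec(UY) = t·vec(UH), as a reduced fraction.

Assign A = (0, 0), R = (1, 0), V = (0, 1) — the answer is frame-independent, so this choice is without loss of generality.
1. U is the centroid of triangle VRA ⇒ U = (1/3, 1/3)
2. B is the midpoint of VU ⇒ B = (1/6, 2/3)
3. H is the intersection of line BR and line AV ⇒ H = (0, 4/5)
through R parallel to HV: direction (0, 1/5); meets UH at Y = (1, -3/5)
Y = U + t·(H−U) with t = -2

t = -2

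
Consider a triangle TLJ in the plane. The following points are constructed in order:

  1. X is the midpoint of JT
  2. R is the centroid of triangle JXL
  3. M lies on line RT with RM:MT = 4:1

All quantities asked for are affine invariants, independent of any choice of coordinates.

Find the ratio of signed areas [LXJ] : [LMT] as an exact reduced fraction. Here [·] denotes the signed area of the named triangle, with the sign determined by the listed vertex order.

[LXJ]:[LMT] = -5

Assign T = (0, 0), L = (1, 0), J = (0, 1) — the answer is frame-independent, so this choice is without loss of generality.
1. X is the midpoint of JT ⇒ X = (0, 1/2)
2. R is the centroid of triangle JXL ⇒ R = (1/3, 1/2)
3. M lies on line RT with RM:MT = 4:1 ⇒ M = (1/15, 1/10)
2·[LXJ] = -1/2, 2·[LMT] = 1/10
[LXJ]:[LMT] = -1/2:1/10 = -5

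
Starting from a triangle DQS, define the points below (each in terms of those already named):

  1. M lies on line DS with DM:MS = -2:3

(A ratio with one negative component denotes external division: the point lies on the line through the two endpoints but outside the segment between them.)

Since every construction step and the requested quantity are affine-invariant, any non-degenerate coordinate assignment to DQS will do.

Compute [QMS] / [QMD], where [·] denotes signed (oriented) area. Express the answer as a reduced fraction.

Set D = (0, 0), Q = (1, 0), S = (0, 1); any affine frame gives the same invariant.
1. M lies on line DS with DM:MS = -2:3 ⇒ M = (0, -2)
2·[QMS] = -3, 2·[QMD] = -2
[QMS]:[QMD] = -3:-2 = 3/2

[QMS]:[QMD] = 3/2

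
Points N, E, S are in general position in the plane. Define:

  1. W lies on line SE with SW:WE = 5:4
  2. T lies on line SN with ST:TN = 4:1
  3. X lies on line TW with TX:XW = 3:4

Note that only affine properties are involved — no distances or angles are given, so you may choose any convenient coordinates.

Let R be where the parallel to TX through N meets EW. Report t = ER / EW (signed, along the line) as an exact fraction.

t = 11/16

Assign N = (0, 0), E = (1, 0), S = (0, 1) — the answer is frame-independent, so this choice is without loss of generality.
1. W lies on line SE with SW:WE = 5:4 ⇒ W = (5/9, 4/9)
2. T lies on line SN with ST:TN = 4:1 ⇒ T = (0, 1/5)
3. X lies on line TW with TX:XW = 3:4 ⇒ X = (5/21, 32/105)
through N parallel to TX: direction (5/21, 11/105); meets EW at R = (25/36, 11/36)
R = E + t·(W−E) with t = 11/16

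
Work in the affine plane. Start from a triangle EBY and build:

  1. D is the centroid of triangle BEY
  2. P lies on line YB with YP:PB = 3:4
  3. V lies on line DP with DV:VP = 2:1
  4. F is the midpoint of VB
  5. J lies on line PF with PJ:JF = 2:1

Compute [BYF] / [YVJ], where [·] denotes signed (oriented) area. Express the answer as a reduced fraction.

Choose coordinates E = (0, 0), B = (1, 0), Y = (0, 1).
1. D is the centroid of triangle BEY ⇒ D = (1/3, 1/3)
2. P lies on line YB with YP:PB = 3:4 ⇒ P = (3/7, 4/7)
3. V lies on line DP with DV:VP = 2:1 ⇒ V = (25/63, 31/63)
4. F is the midpoint of VB ⇒ F = (44/63, 31/126)
5. J lies on line PF with PJ:JF = 2:1 ⇒ J = (115/189, 67/189)
2·[BYF] = 1/18, 2·[YVJ] = 10/189
[BYF]:[YVJ] = 1/18:10/189 = 21/20

[BYF]:[YVJ] = 21/20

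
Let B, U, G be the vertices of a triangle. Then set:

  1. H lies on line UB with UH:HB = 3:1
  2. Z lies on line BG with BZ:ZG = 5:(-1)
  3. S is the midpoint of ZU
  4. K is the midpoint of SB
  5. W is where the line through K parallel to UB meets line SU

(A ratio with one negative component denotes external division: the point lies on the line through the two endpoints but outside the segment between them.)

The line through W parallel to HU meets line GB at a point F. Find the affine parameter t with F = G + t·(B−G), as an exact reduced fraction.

Choose coordinates B = (0, 0), U = (1, 0), G = (0, 1).
1. H lies on line UB with UH:HB = 3:1 ⇒ H = (1/4, 0)
2. Z lies on line BG with BZ:ZG = 5:(-1) ⇒ Z = (0, 5/4)
3. S is the midpoint of ZU ⇒ S = (1/2, 5/8)
4. K is the midpoint of SB ⇒ K = (1/4, 5/16)
5. W is where the line through K parallel to UB meets line SU ⇒ W = (3/4, 5/16)
through W parallel to HU: direction (3/4, 0); meets GB at F = (0, 5/16)
F = G + t·(B−G) with t = 11/16

t = 11/16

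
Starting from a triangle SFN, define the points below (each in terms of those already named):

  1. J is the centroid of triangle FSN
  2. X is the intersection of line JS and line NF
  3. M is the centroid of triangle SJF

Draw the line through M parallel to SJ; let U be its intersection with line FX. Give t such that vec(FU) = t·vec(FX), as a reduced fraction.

t = 2/3

Set S = (0, 0), F = (1, 0), N = (0, 1); any affine frame gives the same invariant.
1. J is the centroid of triangle FSN ⇒ J = (1/3, 1/3)
2. X is the intersection of line JS and line NF ⇒ X = (1/2, 1/2)
3. M is the centroid of triangle SJF ⇒ M = (4/9, 1/9)
through M parallel to SJ: direction (1/3, 1/3); meets FX at U = (2/3, 1/3)
U = F + t·(X−F) with t = 2/3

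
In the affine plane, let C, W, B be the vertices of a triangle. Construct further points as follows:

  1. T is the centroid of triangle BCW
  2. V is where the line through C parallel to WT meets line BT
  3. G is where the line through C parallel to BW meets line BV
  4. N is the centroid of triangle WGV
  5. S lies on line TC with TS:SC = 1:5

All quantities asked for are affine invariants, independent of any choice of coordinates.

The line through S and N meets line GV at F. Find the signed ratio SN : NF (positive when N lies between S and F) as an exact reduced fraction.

Work in coordinates with C = (0, 0), W = (1, 0), B = (0, 1).
1. T is the centroid of triangle BCW ⇒ T = (1/3, 1/3)
2. V is where the line through C parallel to WT meets line BT ⇒ V = (2/3, -1/3)
3. G is where the line through C parallel to BW meets line BV ⇒ G = (1, -1)
4. N is the centroid of triangle WGV ⇒ N = (8/9, -4/9)
5. S lies on line TC with TS:SC = 1:5 ⇒ S = (5/18, 5/18)
line SN meets GV at F = (13/27, 1/27)
N = S + t·(F−S) with t = 3, so SN:NF = 3:-2

SN:NF = -3/2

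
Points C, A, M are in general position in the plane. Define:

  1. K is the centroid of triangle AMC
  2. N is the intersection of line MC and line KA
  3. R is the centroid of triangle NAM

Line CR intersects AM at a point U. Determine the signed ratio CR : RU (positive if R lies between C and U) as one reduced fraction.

CR:RU = 5

Work in coordinates with C = (0, 0), A = (1, 0), M = (0, 1).
1. K is the centroid of triangle AMC ⇒ K = (1/3, 1/3)
2. N is the intersection of line MC and line KA ⇒ N = (0, 1/2)
3. R is the centroid of triangle NAM ⇒ R = (1/3, 1/2)
line CR meets AM at U = (2/5, 3/5)
R = C + t·(U−C) with t = 5/6, so CR:RU = 5/6:1/6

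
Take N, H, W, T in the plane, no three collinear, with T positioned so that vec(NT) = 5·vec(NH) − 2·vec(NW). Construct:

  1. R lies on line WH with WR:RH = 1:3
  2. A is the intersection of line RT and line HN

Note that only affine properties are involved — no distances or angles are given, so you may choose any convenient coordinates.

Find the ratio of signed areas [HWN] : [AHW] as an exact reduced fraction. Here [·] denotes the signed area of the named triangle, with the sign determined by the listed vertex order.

Set N = (0, 0), H = (1, 0), W = (0, 1), T = (5, -2); any affine frame gives the same invariant.
1. R lies on line WH with WR:RH = 1:3 ⇒ R = (1/4, 3/4)
2. A is the intersection of line RT and line HN ⇒ A = (17/11, 0)
2·[HWN] = 1, 2·[AHW] = -6/11
[HWN]:[AHW] = 1:-6/11 = -11/6

[HWN]:[AHW] = -11/6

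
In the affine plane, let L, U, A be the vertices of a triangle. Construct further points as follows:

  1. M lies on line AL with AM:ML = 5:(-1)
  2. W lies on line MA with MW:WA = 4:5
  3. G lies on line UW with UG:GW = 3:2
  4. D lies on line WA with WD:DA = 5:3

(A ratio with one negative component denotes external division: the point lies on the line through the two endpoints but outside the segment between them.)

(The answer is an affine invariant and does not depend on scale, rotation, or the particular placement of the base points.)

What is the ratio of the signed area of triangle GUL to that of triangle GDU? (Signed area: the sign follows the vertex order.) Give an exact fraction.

Choose coordinates L = (0, 0), U = (1, 0), A = (0, 1).
1. M lies on line AL with AM:ML = 5:(-1) ⇒ M = (0, -1/4)
2. W lies on line MA with MW:WA = 4:5 ⇒ W = (0, 11/36)
3. G lies on line UW with UG:GW = 3:2 ⇒ G = (2/5, 11/60)
4. D lies on line WA with WD:DA = 5:3 ⇒ D = (0, 71/96)
2·[GUL] = -11/60, 2·[GDU] = -25/96
[GUL]:[GDU] = -11/60:-25/96 = 88/125

[GUL]:[GDU] = 88/125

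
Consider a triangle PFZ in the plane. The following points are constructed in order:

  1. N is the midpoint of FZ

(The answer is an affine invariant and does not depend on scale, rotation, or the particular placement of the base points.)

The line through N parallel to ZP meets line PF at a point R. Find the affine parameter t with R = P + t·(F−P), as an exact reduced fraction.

t = 1/2

Choose coordinates P = (0, 0), F = (1, 0), Z = (0, 1).
1. N is the midpoint of FZ ⇒ N = (1/2, 1/2)
through N parallel to ZP: direction (0, -1); meets PF at R = (1/2, 0)
R = P + t·(F−P) with t = 1/2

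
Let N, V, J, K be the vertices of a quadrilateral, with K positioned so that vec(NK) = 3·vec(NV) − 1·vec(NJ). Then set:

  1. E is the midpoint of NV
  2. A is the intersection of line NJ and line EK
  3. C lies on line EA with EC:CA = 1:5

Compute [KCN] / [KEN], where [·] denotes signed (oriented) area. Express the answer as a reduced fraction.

[KCN]:[KEN] = 31/30

Work in coordinates with N = (0, 0), V = (1, 0), J = (0, 1), K = (3, -1).
1. E is the midpoint of NV ⇒ E = (1/2, 0)
2. A is the intersection of line NJ and line EK ⇒ A = (0, 1/5)
3. C lies on line EA with EC:CA = 1:5 ⇒ C = (5/12, 1/30)
2·[KCN] = 31/60, 2·[KEN] = 1/2
[KCN]:[KEN] = 31/60:1/2 = 31/30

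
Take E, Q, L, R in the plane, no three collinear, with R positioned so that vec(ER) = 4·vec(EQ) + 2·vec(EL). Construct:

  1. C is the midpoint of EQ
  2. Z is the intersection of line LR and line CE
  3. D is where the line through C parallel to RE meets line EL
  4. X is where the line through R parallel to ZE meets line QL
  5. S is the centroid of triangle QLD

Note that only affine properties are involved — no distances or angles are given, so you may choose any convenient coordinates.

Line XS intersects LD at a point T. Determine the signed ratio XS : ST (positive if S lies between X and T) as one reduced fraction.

XS:ST = -4

Assign E = (0, 0), Q = (1, 0), L = (0, 1), R = (4, 2) — the answer is frame-independent, so this choice is without loss of generality.
1. C is the midpoint of EQ ⇒ C = (1/2, 0)
2. Z is the intersection of line LR and line CE ⇒ Z = (-4, 0)
3. D is where the line through C parallel to RE meets line EL ⇒ D = (0, -1/4)
4. X is where the line through R parallel to ZE meets line QL ⇒ X = (-1, 2)
5. S is the centroid of triangle QLD ⇒ S = (1/3, 1/4)
line XS meets LD at T = (0, 11/16)
S = X + t·(T−X) with t = 4/3, so XS:ST = 4/3:-1/3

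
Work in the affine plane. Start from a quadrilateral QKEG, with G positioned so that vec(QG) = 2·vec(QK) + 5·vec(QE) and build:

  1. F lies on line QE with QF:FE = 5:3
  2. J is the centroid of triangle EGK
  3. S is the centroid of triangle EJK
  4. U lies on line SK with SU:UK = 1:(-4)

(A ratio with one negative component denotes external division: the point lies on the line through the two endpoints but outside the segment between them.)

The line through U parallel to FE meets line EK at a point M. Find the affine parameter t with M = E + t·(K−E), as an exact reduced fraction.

t = 5/9

Choose coordinates Q = (0, 0), K = (1, 0), E = (0, 1), G = (2, 5).
1. F lies on line QE with QF:FE = 5:3 ⇒ F = (0, 5/8)
2. J is the centroid of triangle EGK ⇒ J = (1, 2)
3. S is the centroid of triangle EJK ⇒ S = (2/3, 1)
4. U lies on line SK with SU:UK = 1:(-4) ⇒ U = (5/9, 4/3)
through U parallel to FE: direction (0, 3/8); meets EK at M = (5/9, 4/9)
M = E + t·(K−E) with t = 5/9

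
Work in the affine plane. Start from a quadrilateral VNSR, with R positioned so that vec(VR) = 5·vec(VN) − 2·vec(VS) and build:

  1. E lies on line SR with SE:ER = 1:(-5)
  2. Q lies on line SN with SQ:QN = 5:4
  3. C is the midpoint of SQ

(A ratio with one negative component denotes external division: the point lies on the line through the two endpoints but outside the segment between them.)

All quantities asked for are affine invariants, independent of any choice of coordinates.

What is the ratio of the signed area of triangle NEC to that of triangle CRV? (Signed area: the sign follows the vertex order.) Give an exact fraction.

[NEC]:[CRV] = 13/150

Set V = (0, 0), N = (1, 0), S = (0, 1), R = (5, -2); any affine frame gives the same invariant.
1. E lies on line SR with SE:ER = 1:(-5) ⇒ E = (-5/4, 7/4)
2. Q lies on line SN with SQ:QN = 5:4 ⇒ Q = (5/9, 4/9)
3. C is the midpoint of SQ ⇒ C = (5/18, 13/18)
2·[NEC] = -13/36, 2·[CRV] = -25/6
[NEC]:[CRV] = -13/36:-25/6 = 13/150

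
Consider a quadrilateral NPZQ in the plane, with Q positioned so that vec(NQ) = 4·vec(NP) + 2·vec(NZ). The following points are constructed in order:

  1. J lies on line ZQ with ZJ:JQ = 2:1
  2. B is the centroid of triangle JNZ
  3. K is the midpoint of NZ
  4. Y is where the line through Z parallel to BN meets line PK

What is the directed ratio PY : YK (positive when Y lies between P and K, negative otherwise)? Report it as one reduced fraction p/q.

PY:YK = -4

Choose coordinates N = (0, 0), P = (1, 0), Z = (0, 1), Q = (4, 2).
1. J lies on line ZQ with ZJ:JQ = 2:1 ⇒ J = (8/3, 5/3)
2. B is the centroid of triangle JNZ ⇒ B = (8/9, 8/9)
3. K is the midpoint of NZ ⇒ K = (0, 1/2)
4. Y is where the line through Z parallel to BN meets line PK ⇒ Y = (-1/3, 2/3)
Y = P + t·(K−P) with t = 4/3, so PY:YK = t:(1−t) = 4/3:-1/3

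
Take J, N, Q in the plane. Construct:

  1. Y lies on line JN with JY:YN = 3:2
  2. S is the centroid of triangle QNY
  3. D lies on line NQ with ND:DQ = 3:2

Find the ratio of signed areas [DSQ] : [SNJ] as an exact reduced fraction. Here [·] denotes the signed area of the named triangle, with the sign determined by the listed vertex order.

Choose coordinates J = (0, 0), N = (1, 0), Q = (0, 1).
1. Y lies on line JN with JY:YN = 3:2 ⇒ Y = (3/5, 0)
2. S is the centroid of triangle QNY ⇒ S = (8/15, 1/3)
3. D lies on line NQ with ND:DQ = 3:2 ⇒ D = (2/5, 3/5)
2·[DSQ] = -4/75, 2·[SNJ] = -1/3
[DSQ]:[SNJ] = -4/75:-1/3 = 4/25

[DSQ]:[SNJ] = 4/25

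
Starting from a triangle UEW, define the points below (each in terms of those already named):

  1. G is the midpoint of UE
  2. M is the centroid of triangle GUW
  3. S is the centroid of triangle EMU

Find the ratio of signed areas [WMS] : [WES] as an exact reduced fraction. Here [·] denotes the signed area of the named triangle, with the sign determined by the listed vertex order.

Work in coordinates with U = (0, 0), E = (1, 0), W = (0, 1).
1. G is the midpoint of UE ⇒ G = (1/2, 0)
2. M is the centroid of triangle GUW ⇒ M = (1/6, 1/3)
3. S is the centroid of triangle EMU ⇒ S = (7/18, 1/9)
2·[WMS] = 1/9, 2·[WES] = -1/2
[WMS]:[WES] = 1/9:-1/2 = -2/9

[WMS]:[WES] = -2/9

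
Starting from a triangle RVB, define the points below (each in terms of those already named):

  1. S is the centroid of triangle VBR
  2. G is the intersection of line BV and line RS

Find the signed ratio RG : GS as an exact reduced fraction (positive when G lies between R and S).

RG:GS = -3

Work in coordinates with R = (0, 0), V = (1, 0), B = (0, 1).
1. S is the centroid of triangle VBR ⇒ S = (1/3, 1/3)
2. G is the intersection of line BV and line RS ⇒ G = (1/2, 1/2)
G = R + t·(S−R) with t = 3/2, so RG:GS = t:(1−t) = 3/2:-1/2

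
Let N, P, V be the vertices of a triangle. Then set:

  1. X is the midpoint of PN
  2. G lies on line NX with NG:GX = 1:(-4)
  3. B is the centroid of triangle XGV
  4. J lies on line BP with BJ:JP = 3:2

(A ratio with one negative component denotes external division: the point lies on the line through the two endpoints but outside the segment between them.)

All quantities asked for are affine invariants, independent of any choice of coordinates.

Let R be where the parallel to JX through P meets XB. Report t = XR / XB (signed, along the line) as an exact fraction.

t = -2/3

Work in coordinates with N = (0, 0), P = (1, 0), V = (0, 1).
1. X is the midpoint of PN ⇒ X = (1/2, 0)
2. G lies on line NX with NG:GX = 1:(-4) ⇒ G = (-1/6, 0)
3. B is the centroid of triangle XGV ⇒ B = (1/9, 1/3)
4. J lies on line BP with BJ:JP = 3:2 ⇒ J = (29/45, 2/15)
through P parallel to JX: direction (-13/90, -2/15); meets XB at R = (41/54, -2/9)
R = X + t·(B−X) with t = -2/3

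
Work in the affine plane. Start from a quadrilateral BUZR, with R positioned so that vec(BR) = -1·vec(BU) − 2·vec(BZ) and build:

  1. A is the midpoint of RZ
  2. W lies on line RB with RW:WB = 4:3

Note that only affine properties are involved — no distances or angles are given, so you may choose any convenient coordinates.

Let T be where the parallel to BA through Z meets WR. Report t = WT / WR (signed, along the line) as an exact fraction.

t = -5/2

Work in coordinates with B = (0, 0), U = (1, 0), Z = (0, 1), R = (-1, -2).
1. A is the midpoint of RZ ⇒ A = (-1/2, -1/2)
2. W lies on line RB with RW:WB = 4:3 ⇒ W = (-3/7, -6/7)
through Z parallel to BA: direction (-1/2, -1/2); meets WR at T = (1, 2)
T = W + t·(R−W) with t = -5/2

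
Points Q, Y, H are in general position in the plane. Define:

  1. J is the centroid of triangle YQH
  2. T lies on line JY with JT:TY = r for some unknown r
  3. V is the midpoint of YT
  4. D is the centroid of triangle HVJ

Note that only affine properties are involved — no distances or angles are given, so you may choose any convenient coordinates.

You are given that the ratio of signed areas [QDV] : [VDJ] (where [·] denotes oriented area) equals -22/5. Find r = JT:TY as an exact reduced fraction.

r = 3/4

Work in coordinates with Q = (0, 0), Y = (1, 0), H = (0, 1).
1. J is the centroid of triangle YQH ⇒ J = (1/3, 1/3)
2. With JT:TY = r, write λ = r/(r+1) so T = J + λ·(Y−J); T is affine-linear in λ
3. V is the midpoint of YT ⇒ V is an affine combination of earlier points and hence also affine-linear in λ
4. D is the centroid of triangle HVJ ⇒ D is an affine combination of earlier points and hence also affine-linear in λ
Every point depending on T is an affine combination of T and λ-independent points, so each such coordinate is linear in λ; the λ² term in each signed area is a multiple of (Y−J)×(Y−J) = 0, so 2·[QDV] and 2·[VDJ] are each linear in λ. Evaluating at λ=0 and λ=1:
  2·[QDV] = -1/6·λ − 5/18,   2·[VDJ] = 1/18·λ + 1/18
So [QDV]:[VDJ] = (-1/6·λ − 5/18) / (1/18·λ + 1/18). Setting this equal to -22/5:
  -1/6·λ − 5/18 = -22/5·(1/18·λ + 1/18)  ⇒  λ = 3/7
Then r = λ/(1−λ) = (3/7)/(4/7) = 3/4. Check: with r = 3/4, T = (13/21, 4/21) and [QDV]:[VDJ] = -22/5 as required.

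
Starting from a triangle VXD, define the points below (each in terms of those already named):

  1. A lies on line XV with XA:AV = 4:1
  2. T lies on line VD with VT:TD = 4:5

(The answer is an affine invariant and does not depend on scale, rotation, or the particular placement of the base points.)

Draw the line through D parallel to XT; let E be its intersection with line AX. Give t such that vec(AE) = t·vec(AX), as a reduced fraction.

t = 41/16

Choose coordinates V = (0, 0), X = (1, 0), D = (0, 1).
1. A lies on line XV with XA:AV = 4:1 ⇒ A = (1/5, 0)
2. T lies on line VD with VT:TD = 4:5 ⇒ T = (0, 4/9)
through D parallel to XT: direction (-1, 4/9); meets AX at E = (9/4, 0)
E = A + t·(X−A) with t = 41/16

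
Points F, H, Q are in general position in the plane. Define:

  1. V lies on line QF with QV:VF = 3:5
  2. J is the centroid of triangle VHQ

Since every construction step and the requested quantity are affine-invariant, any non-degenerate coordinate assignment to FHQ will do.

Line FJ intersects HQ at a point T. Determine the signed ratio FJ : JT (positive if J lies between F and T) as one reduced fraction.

FJ:JT = 7

Choose coordinates F = (0, 0), H = (1, 0), Q = (0, 1).
1. V lies on line QF with QV:VF = 3:5 ⇒ V = (0, 5/8)
2. J is the centroid of triangle VHQ ⇒ J = (1/3, 13/24)
line FJ meets HQ at T = (8/21, 13/21)
J = F + t·(T−F) with t = 7/8, so FJ:JT = 7/8:1/8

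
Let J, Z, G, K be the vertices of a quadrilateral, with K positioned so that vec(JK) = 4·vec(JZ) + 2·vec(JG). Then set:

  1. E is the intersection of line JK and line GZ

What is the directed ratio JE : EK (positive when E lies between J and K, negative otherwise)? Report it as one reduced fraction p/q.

JE:EK = 1/5

Assign J = (0, 0), Z = (1, 0), G = (0, 1), K = (4, 2) — the answer is frame-independent, so this choice is without loss of generality.
1. E is the intersection of line JK and line GZ ⇒ E = (2/3, 1/3)
E = J + t·(K−J) with t = 1/6, so JE:EK = t:(1−t) = 1/6:5/6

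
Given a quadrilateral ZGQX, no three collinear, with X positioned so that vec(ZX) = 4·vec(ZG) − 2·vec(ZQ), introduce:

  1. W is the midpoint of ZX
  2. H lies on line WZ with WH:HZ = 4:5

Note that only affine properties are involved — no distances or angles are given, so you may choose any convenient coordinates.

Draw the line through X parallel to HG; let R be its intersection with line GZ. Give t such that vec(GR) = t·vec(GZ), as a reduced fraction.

Choose coordinates Z = (0, 0), G = (1, 0), Q = (0, 1), X = (4, -2).
1. W is the midpoint of ZX ⇒ W = (2, -1)
2. H lies on line WZ with WH:HZ = 4:5 ⇒ H = (10/9, -5/9)
through X parallel to HG: direction (-1/9, 5/9); meets GZ at R = (18/5, 0)
R = G + t·(Z−G) with t = -13/5

t = -13/5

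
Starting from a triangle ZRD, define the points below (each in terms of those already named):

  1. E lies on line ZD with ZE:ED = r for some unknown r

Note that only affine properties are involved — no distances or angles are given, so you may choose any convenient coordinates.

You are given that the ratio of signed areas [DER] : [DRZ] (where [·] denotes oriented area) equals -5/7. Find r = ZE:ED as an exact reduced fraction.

Assign Z = (0, 0), R = (1, 0), D = (0, 1) — the answer is frame-independent, so this choice is without loss of generality.
1. With ZE:ED = r, write λ = r/(r+1) so E = Z + λ·(D−Z); E is affine-linear in λ
Every point depending on E is an affine combination of E and λ-independent points, so each such coordinate is linear in λ; the λ² term in each signed area is a multiple of (D−Z)×(D−Z) = 0, so 2·[DER] and 2·[DRZ] are each linear in λ. Evaluating at λ=0 and λ=1:
  2·[DER] = −λ + 1,   2·[DRZ] = -1
So [DER]:[DRZ] = (−λ + 1) / (-1). Setting this equal to -5/7:
  −λ + 1 = -5/7·(-1)  ⇒  λ = 2/7
Then r = λ/(1−λ) = (2/7)/(5/7) = 2/5. Check: with r = 2/5, E = (0, 2/7) and [DER]:[DRZ] = -5/7 as required.

r = 2/5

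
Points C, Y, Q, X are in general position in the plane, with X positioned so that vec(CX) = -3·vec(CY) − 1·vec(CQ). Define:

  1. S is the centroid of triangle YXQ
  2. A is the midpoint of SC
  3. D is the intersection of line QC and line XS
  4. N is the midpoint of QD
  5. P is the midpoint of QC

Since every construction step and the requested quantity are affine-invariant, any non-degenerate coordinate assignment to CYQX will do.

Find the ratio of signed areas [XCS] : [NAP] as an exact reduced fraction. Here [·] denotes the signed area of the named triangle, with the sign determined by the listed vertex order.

[XCS]:[NAP] = 14

Assign C = (0, 0), Y = (1, 0), Q = (0, 1), X = (-3, -1) — the answer is frame-independent, so this choice is without loss of generality.
1. S is the centroid of triangle YXQ ⇒ S = (-2/3, 0)
2. A is the midpoint of SC ⇒ A = (-1/3, 0)
3. D is the intersection of line QC and line XS ⇒ D = (0, 2/7)
4. N is the midpoint of QD ⇒ N = (0, 9/14)
5. P is the midpoint of QC ⇒ P = (0, 1/2)
2·[XCS] = 2/3, 2·[NAP] = 1/21
[XCS]:[NAP] = 2/3:1/21 = 14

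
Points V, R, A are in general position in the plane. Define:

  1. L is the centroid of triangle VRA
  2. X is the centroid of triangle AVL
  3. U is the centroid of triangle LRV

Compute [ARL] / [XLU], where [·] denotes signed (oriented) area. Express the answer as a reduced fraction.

[ARL]:[XLU] = 9

Assign V = (0, 0), R = (1, 0), A = (0, 1) — the answer is frame-independent, so this choice is without loss of generality.
1. L is the centroid of triangle VRA ⇒ L = (1/3, 1/3)
2. X is the centroid of triangle AVL ⇒ X = (1/9, 4/9)
3. U is the centroid of triangle LRV ⇒ U = (4/9, 1/9)
2·[ARL] = -1/3, 2·[XLU] = -1/27
[ARL]:[XLU] = -1/3:-1/27 = 9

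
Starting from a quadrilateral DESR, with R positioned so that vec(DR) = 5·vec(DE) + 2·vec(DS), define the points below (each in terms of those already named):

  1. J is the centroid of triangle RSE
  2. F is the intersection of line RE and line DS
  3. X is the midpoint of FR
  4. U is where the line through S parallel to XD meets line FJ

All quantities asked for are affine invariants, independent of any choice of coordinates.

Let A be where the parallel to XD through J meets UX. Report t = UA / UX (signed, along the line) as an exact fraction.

t = 3/5

Assign D = (0, 0), E = (1, 0), S = (0, 1), R = (5, 2) — the answer is frame-independent, so this choice is without loss of generality.
1. J is the centroid of triangle RSE ⇒ J = (2, 1)
2. F is the intersection of line RE and line DS ⇒ F = (0, -1/2)
3. X is the midpoint of FR ⇒ X = (5/2, 3/4)
4. U is where the line through S parallel to XD meets line FJ ⇒ U = (10/3, 2)
through J parallel to XD: direction (-5/2, -3/4); meets UX at A = (17/6, 5/4)
A = U + t·(X−U) with t = 3/5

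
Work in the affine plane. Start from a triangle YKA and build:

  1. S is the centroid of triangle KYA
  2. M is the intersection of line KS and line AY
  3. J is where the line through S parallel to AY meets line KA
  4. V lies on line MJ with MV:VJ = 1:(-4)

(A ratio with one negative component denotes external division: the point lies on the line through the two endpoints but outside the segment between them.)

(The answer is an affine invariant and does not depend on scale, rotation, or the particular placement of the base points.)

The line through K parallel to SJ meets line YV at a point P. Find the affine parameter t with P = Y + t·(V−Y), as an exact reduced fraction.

t = -9

Set Y = (0, 0), K = (1, 0), A = (0, 1); any affine frame gives the same invariant.
1. S is the centroid of triangle KYA ⇒ S = (1/3, 1/3)
2. M is the intersection of line KS and line AY ⇒ M = (0, 1/2)
3. J is where the line through S parallel to AY meets line KA ⇒ J = (1/3, 2/3)
4. V lies on line MJ with MV:VJ = 1:(-4) ⇒ V = (-1/9, 4/9)
through K parallel to SJ: direction (0, 1/3); meets YV at P = (1, -4)
P = Y + t·(V−Y) with t = -9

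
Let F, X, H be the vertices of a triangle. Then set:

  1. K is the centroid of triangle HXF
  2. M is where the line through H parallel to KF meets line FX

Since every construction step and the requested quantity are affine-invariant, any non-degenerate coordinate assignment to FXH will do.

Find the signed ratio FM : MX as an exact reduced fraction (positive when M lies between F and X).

FM:MX = -1/2

Choose coordinates F = (0, 0), X = (1, 0), H = (0, 1).
1. K is the centroid of triangle HXF ⇒ K = (1/3, 1/3)
2. M is where the line through H parallel to KF meets line FX ⇒ M = (-1, 0)
M = F + t·(X−F) with t = -1, so FM:MX = t:(1−t) = -1:2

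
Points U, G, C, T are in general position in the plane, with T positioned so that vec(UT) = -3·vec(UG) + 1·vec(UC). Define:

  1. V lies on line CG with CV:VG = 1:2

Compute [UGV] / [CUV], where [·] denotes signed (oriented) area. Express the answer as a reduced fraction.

Choose coordinates U = (0, 0), G = (1, 0), C = (0, 1), T = (-3, 1).
1. V lies on line CG with CV:VG = 1:2 ⇒ V = (1/3, 2/3)
2·[UGV] = 2/3, 2·[CUV] = 1/3
[UGV]:[CUV] = 2/3:1/3 = 2

[UGV]:[CUV] = 2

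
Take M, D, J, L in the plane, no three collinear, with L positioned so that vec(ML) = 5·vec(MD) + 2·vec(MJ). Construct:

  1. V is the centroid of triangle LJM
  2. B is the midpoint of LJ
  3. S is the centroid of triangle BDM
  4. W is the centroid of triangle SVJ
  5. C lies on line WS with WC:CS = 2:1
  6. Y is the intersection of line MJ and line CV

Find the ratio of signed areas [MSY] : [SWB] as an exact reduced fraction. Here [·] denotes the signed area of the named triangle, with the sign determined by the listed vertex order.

[MSY]:[SWB] = 7/31

Assign M = (0, 0), D = (1, 0), J = (0, 1), L = (5, 2) — the answer is frame-independent, so this choice is without loss of generality.
1. V is the centroid of triangle LJM ⇒ V = (5/3, 1)
2. B is the midpoint of LJ ⇒ B = (5/2, 3/2)
3. S is the centroid of triangle BDM ⇒ S = (7/6, 1/2)
4. W is the centroid of triangle SVJ ⇒ W = (17/18, 5/6)
5. C lies on line WS with WC:CS = 2:1 ⇒ C = (59/54, 11/18)
6. Y is the intersection of line MJ and line CV ⇒ Y = (0, -4/31)
2·[MSY] = -14/93, 2·[SWB] = -2/3
[MSY]:[SWB] = -14/93:-2/3 = 7/31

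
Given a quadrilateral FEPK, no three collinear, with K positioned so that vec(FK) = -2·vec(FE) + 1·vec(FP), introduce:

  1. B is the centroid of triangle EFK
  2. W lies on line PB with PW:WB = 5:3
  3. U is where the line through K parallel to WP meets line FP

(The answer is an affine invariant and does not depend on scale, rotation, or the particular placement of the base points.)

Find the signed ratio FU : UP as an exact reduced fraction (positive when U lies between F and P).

Work in coordinates with F = (0, 0), E = (1, 0), P = (0, 1), K = (-2, 1).
1. B is the centroid of triangle EFK ⇒ B = (-1/3, 1/3)
2. W lies on line PB with PW:WB = 5:3 ⇒ W = (-5/24, 7/12)
3. U is where the line through K parallel to WP meets line FP ⇒ U = (0, 5)
U = F + t·(P−F) with t = 5, so FU:UP = t:(1−t) = 5:-4

FU:UP = -5/4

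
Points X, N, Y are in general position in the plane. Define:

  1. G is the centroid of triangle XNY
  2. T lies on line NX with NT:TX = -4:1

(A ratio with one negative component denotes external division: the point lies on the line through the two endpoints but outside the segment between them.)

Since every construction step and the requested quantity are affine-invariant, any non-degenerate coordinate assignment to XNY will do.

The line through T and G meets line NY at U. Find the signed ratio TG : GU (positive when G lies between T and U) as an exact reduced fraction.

Set X = (0, 0), N = (1, 0), Y = (0, 1); any affine frame gives the same invariant.
1. G is the centroid of triangle XNY ⇒ G = (1/3, 1/3)
2. T lies on line NX with NT:TX = -4:1 ⇒ T = (-1/3, 0)
line TG meets NY at U = (5/9, 4/9)
G = T + t·(U−T) with t = 3/4, so TG:GU = 3/4:1/4

TG:GU = 3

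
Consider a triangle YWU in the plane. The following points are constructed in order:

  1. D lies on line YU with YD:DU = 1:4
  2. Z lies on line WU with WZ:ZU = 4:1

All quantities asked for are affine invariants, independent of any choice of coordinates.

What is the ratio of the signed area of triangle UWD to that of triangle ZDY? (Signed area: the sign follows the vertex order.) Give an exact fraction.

Assign Y = (0, 0), W = (1, 0), U = (0, 1) — the answer is frame-independent, so this choice is without loss of generality.
1. D lies on line YU with YD:DU = 1:4 ⇒ D = (0, 1/5)
2. Z lies on line WU with WZ:ZU = 4:1 ⇒ Z = (1/5, 4/5)
2·[UWD] = -4/5, 2·[ZDY] = 1/25
[UWD]:[ZDY] = -4/5:1/25 = -20

[UWD]:[ZDY] = -20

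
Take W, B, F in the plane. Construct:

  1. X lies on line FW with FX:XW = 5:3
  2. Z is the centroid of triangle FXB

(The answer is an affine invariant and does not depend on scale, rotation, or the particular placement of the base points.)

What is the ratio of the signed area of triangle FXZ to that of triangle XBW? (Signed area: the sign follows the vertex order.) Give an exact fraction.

[FXZ]:[XBW] = -5/9

Choose coordinates W = (0, 0), B = (1, 0), F = (0, 1).
1. X lies on line FW with FX:XW = 5:3 ⇒ X = (0, 3/8)
2. Z is the centroid of triangle FXB ⇒ Z = (1/3, 11/24)
2·[FXZ] = 5/24, 2·[XBW] = -3/8
[FXZ]:[XBW] = 5/24:-3/8 = -5/9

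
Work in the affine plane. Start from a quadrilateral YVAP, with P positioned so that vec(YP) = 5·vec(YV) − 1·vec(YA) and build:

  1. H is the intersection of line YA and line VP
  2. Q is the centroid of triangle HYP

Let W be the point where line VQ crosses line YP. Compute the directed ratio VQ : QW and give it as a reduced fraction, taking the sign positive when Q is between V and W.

VQ:QW = 7/5

Work in coordinates with Y = (0, 0), V = (1, 0), A = (0, 1), P = (5, -1).
1. H is the intersection of line YA and line VP ⇒ H = (0, 1/4)
2. Q is the centroid of triangle HYP ⇒ Q = (5/3, -1/4)
line VQ meets YP at W = (15/7, -3/7)
Q = V + t·(W−V) with t = 7/12, so VQ:QW = 7/12:5/12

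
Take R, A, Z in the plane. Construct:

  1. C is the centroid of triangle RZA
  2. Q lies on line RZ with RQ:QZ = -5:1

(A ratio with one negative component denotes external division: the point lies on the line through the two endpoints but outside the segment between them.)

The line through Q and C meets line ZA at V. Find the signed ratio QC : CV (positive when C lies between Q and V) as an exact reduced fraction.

QC:CV = -7/4

Choose coordinates R = (0, 0), A = (1, 0), Z = (0, 1).
1. C is the centroid of triangle RZA ⇒ C = (1/3, 1/3)
2. Q lies on line RZ with RQ:QZ = -5:1 ⇒ Q = (0, 5/4)
line QC meets ZA at V = (1/7, 6/7)
C = Q + t·(V−Q) with t = 7/3, so QC:CV = 7/3:-4/3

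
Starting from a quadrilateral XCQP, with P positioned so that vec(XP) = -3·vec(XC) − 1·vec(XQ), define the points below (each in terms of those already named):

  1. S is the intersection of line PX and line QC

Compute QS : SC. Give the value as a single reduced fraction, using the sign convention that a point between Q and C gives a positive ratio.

Set X = (0, 0), C = (1, 0), Q = (0, 1), P = (-3, -1); any affine frame gives the same invariant.
1. S is the intersection of line PX and line QC ⇒ S = (3/4, 1/4)
S = Q + t·(C−Q) with t = 3/4, so QS:SC = t:(1−t) = 3/4:1/4

QS:SC = 3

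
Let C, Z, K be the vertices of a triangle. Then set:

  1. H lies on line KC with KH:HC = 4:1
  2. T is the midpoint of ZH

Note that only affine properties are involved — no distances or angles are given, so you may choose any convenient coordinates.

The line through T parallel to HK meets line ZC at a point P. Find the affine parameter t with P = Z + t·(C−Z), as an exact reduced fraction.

t = 1/2

Choose coordinates C = (0, 0), Z = (1, 0), K = (0, 1).
1. H lies on line KC with KH:HC = 4:1 ⇒ H = (0, 1/5)
2. T is the midpoint of ZH ⇒ T = (1/2, 1/10)
through T parallel to HK: direction (0, 4/5); meets ZC at P = (1/2, 0)
P = Z + t·(C−Z) with t = 1/2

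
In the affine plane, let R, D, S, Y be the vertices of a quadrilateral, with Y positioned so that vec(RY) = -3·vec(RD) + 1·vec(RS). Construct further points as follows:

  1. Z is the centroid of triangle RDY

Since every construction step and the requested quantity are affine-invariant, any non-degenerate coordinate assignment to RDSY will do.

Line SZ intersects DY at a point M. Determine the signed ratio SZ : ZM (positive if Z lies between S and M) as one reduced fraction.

Assign R = (0, 0), D = (1, 0), S = (0, 1), Y = (-3, 1) — the answer is frame-independent, so this choice is without loss of generality.
1. Z is the centroid of triangle RDY ⇒ Z = (-2/3, 1/3)
line SZ meets DY at M = (-3/5, 2/5)
Z = S + t·(M−S) with t = 10/9, so SZ:ZM = 10/9:-1/9

SZ:ZM = -10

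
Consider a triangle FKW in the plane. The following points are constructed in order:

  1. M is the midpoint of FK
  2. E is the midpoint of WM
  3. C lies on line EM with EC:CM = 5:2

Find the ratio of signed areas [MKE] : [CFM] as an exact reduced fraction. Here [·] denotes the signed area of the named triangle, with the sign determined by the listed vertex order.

[MKE]:[CFM] = 7/2

Work in coordinates with F = (0, 0), K = (1, 0), W = (0, 1).
1. M is the midpoint of FK ⇒ M = (1/2, 0)
2. E is the midpoint of WM ⇒ E = (1/4, 1/2)
3. C lies on line EM with EC:CM = 5:2 ⇒ C = (3/7, 1/7)
2·[MKE] = 1/4, 2·[CFM] = 1/14
[MKE]:[CFM] = 1/4:1/14 = 7/2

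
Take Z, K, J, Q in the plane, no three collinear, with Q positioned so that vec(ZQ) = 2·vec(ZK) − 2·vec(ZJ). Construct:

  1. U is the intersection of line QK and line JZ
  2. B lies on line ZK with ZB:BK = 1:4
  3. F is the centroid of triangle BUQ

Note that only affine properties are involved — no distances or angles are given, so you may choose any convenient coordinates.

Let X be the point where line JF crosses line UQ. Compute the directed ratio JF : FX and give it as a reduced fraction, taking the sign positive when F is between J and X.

Work in coordinates with Z = (0, 0), K = (1, 0), J = (0, 1), Q = (2, -2).
1. U is the intersection of line QK and line JZ ⇒ U = (0, 2)
2. B lies on line ZK with ZB:BK = 1:4 ⇒ B = (1/5, 0)
3. F is the centroid of triangle BUQ ⇒ F = (11/15, 0)
line JF meets UQ at X = (11/7, -8/7)
F = J + t·(X−J) with t = 7/15, so JF:FX = 7/15:8/15

JF:FX = 7/8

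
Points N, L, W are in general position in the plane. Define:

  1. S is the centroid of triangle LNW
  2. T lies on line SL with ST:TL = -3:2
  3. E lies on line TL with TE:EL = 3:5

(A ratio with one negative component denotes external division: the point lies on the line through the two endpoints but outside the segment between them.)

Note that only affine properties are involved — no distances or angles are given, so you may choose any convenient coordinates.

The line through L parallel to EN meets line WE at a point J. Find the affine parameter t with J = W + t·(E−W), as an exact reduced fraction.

Work in coordinates with N = (0, 0), L = (1, 0), W = (0, 1).
1. S is the centroid of triangle LNW ⇒ S = (1/3, 1/3)
2. T lies on line SL with ST:TL = -3:2 ⇒ T = (7/3, -2/3)
3. E lies on line TL with TE:EL = 3:5 ⇒ E = (11/6, -5/12)
through L parallel to EN: direction (-11/6, 5/12); meets WE at J = (17/12, -25/264)
J = W + t·(E−W) with t = 17/22

t = 17/22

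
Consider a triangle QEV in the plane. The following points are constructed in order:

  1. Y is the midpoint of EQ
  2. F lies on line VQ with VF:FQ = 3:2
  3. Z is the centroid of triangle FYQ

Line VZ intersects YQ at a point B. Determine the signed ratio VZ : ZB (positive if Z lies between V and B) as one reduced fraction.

Choose coordinates Q = (0, 0), E = (1, 0), V = (0, 1).
1. Y is the midpoint of EQ ⇒ Y = (1/2, 0)
2. F lies on line VQ with VF:FQ = 3:2 ⇒ F = (0, 2/5)
3. Z is the centroid of triangle FYQ ⇒ Z = (1/6, 2/15)
line VZ meets YQ at B = (5/26, 0)
Z = V + t·(B−V) with t = 13/15, so VZ:ZB = 13/15:2/15

VZ:ZB = 13/2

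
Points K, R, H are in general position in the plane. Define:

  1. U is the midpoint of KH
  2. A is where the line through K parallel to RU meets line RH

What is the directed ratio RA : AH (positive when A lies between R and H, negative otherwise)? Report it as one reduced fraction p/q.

Choose coordinates K = (0, 0), R = (1, 0), H = (0, 1).
1. U is the midpoint of KH ⇒ U = (0, 1/2)
2. A is where the line through K parallel to RU meets line RH ⇒ A = (2, -1)
A = R + t·(H−R) with t = -1, so RA:AH = t:(1−t) = -1:2

RA:AH = -1/2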